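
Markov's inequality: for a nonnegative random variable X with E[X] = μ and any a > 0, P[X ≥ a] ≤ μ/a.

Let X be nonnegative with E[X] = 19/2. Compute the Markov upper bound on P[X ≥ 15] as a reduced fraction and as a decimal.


μ = E[X] = 19/2, a = 15.
Markov: P[X ≥ 15] ≤ μ/a = (19/2)/15 = 19/30.
Numerically: ≈ 0.633333.
(Since a = 15 > μ = 9.500000, the bound 19/30 is < 1 and informative.)

P[X ≥ 15] ≤ 19/30 ≈ 0.633333.


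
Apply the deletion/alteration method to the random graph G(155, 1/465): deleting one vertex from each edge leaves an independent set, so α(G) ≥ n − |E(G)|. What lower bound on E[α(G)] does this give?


E[|E(G)|] = C(155, 2)·p = 11935 · (1/465) = 77/3.
E[α(G)] ≥ n − E[|E(G)|] = 155 − 77/3 = 388/3.
Numerically: ≈ 129.333.
(This is only a lower bound; the true E[α(G)] may be larger.)

E[α(G)] ≥ 388/3 ≈ 129.333.


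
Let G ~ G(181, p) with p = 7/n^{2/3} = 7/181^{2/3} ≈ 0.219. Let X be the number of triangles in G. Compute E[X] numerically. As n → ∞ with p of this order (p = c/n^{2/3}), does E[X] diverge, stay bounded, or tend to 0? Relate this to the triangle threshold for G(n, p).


Number of potential triangles: C(181, 3) = 971970.
Each occurs with probability p³ ≈ (0.219)³ ≈ 1.04698e-02.
By linearity: E[X] = C(181, 3)·p³ ≈ 971970 · 1.04698e-02 ≈ 10176.298.
Since α = 2/3 < 1, p = c/n^{2/3} ≫ 1/n is above the triangle threshold p ~ 1/n. Asymptotically E[X] ~ (c³/6)·n^{3(1−α)} = (7³/6)·n^{1} → ∞; triangles are abundant w.h.p.

E[X] ≈ 10176.298; in regime p = Θ(1/n^{2/3}) E[X] diverges (above the triangle threshold p ~ 1/n).


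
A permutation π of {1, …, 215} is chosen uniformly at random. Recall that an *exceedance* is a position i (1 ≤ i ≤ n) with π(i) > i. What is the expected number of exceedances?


Write X = Σ_{i=1}^{215} X_i, where X_i = 1_{π(i) > i}.
For each fixed i, π(i) is uniform over {1, …, 215} (marginal of a uniform permutation), so P[π(i) > i] = (n − i)/n. Summing: Σ_{i=1}^{215} (n − i)/n = (0 + 1 + … + 214)/215 = 215(215 − 1)/(2·215) = (215 − 1)/2.
Hence E[X] = Σ_{i=1}^{215} (215 − i)/215 = 107 ≈ 107.00000.

E[X] = 107 = 107.00000.


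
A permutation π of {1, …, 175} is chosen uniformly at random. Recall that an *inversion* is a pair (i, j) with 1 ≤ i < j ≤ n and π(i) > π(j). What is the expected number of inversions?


Write X = Σ X_I over the C(175, 2) = 15225 pairs i < j, with X_I the indicator of one inversion.
There are 15225 indicators.
For each fixed pair i < j, the values π(i) and π(j) are two distinct elements of {1, …, 175} in uniformly random order; by symmetry P[π(i) > π(j)] = 1/2.
By linearity: E[X] = 15225 · (1/2) = C(175, 2) · (1/2) = 15225/2 = 15225/2 ≈ 7612.500000.

E[X] = 15225/2 = 7612.500000.


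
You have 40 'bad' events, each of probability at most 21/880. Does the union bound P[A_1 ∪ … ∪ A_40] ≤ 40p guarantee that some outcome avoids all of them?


Union bound: P[∪_{i=1}^{40} A_i] ≤ Σ_i P[A_i] ≤ 40·p = 40·(21/880) = 21/22.
Numerically: 21/22 ≈ 0.954545.
Is 21/22 < 1? YES.
Since P[∪ A_i] ≤ 21/22 < 1, the complement has P[∩ A_i^c] ≥ 1 − 21/22 = 1/22 > 0, so some outcome avoids every A_i.

40·p = 21/22 ≈ 0.954545; existence CERTIFIED by the union bound.


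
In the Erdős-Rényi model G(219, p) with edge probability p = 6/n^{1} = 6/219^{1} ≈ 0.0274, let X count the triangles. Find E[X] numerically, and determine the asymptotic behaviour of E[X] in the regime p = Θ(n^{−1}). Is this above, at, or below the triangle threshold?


Number of potential triangles: C(219, 3) = 1726669.
Each occurs with probability p³ ≈ (0.0274)³ ≈ 2.05647e-05.
By linearity: E[X] = C(219, 3)·p³ ≈ 1726669 · 2.05647e-05 ≈ 35.508.
Here α = 1, so p = 6/n is exactly at the triangle threshold p ~ 1/n. Asymptotically E[X] → c³/6 = 6³/6 = 36 ≈ 36.000, a bounded constant. In this regime the triangle count is asymptotically Poisson(c³/6).

E[X] ≈ 35.508; in regime p = Θ(1/n^{1}) E[X] stays bounded (at the triangle threshold p ~ 1/n).


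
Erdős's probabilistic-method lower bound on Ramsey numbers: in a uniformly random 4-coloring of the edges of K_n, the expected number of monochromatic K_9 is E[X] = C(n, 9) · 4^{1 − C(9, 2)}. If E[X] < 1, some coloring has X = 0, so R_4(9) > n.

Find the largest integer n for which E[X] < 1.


We need C(n, 9) · 4^{1 − 36} < 1, i.e. C(n, 9) < 4^{36 − 1} = 1180591620717411303424.
Check values of n near the boundary:
  n = 912: C(912, 9) = 1156095740032081475120; 1156095740032081475120 < 1180591620717411303424? YES
  n = 913: C(913, 9) = 1167605542753639808390; 1167605542753639808390 < 1180591620717411303424? YES
  n = 914: C(914, 9) = 1179217089587653905932; 1179217089587653905932 < 1180591620717411303424? YES
  n = 915: C(915, 9) = 1190931166636537885130; 1190931166636537885130 < 1180591620717411303424? NO
The largest n with C(n, 9) < 1180591620717411303424 is n = 914 (where E[X] = 294804272396913476483/295147905179352825856 ≈ 0.9988). Hence R_4(9) > 914, i.e. R_4(9) ≥ 915.

Largest n = 914; hence R_4(9) > 914.


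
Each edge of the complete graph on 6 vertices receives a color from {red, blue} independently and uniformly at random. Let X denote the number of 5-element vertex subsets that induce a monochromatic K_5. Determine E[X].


Let X = Σ_S X_S over the C(6, 5) = 6 subsets S of size 5, where X_S = 1 if the K_5 on S is monochromatic.
For a fixed S, the K_5 on S has C(5, 2) = 10 edges. P[all 10 edges red] = (1/2)^10, and likewise for blue, so P[monochromatic] = 2·(1/2)^10 = 2^{1 − 10} = 1/512.
By linearity: E[X] = C(6, 5) · 2^{1 − 10} = 6 · 1/512 = 3/256.
Numerically: E[X] ≈ 0.01172.

E[X] = C(6,5)·2^(1−C(5,2)) = 3/256 ≈ 0.01172.


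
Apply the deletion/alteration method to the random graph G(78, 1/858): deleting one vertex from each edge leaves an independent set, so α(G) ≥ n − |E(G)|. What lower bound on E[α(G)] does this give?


E[|E(G)|] = C(78, 2)·p = 3003 · (1/858) = 7/2.
E[α(G)] ≥ n − E[|E(G)|] = 78 − 7/2 = 149/2.
Numerically: ≈ 74.500.
(This is only a lower bound; the true E[α(G)] may be larger.)

E[α(G)] ≥ 149/2 ≈ 74.500.


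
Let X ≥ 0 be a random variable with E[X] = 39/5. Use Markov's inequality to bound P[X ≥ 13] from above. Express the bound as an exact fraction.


μ = E[X] = 39/5, a = 13.
Markov: P[X ≥ 13] ≤ μ/a = (39/5)/13 = 3/5.
Numerically: ≈ 0.600000.
(Since a = 13 > μ = 7.800000, the bound 3/5 is < 1 and informative.)

P[X ≥ 13] ≤ 3/5 ≈ 0.600000.


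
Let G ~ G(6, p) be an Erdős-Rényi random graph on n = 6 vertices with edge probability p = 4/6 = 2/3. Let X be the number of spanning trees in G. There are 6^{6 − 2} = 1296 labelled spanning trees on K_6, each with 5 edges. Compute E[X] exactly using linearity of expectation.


K_6 has 6^{6 − 2} = 1296 labelled spanning trees.
For each such spanning tree H, let X_H = 1 if all 5 edges of H are present in G. Then P[X_H = 1] = p^{5} = (2/3)^{5} = 32/243.
By linearity of expectation: E[X] = Σ_H E[X_H] = 1296 · p^{5} = 1296 · 32/243 = 512/3.
Numerically: E[X] ≈ 171.

E[X] = 1296 · (2/3)^{5} = 512/3 ≈ 171.


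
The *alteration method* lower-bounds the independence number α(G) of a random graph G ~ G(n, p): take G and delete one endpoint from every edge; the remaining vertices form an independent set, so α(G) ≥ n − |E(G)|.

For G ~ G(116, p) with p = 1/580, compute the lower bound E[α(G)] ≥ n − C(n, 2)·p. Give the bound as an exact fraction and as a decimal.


E[|E(G)|] = C(116, 2)·p = 6670 · (1/580) = 23/2.
E[α(G)] ≥ n − E[|E(G)|] = 116 − 23/2 = 209/2.
Numerically: ≈ 104.500.
(This is only a lower bound; the true E[α(G)] may be larger.)

E[α(G)] ≥ 209/2 ≈ 104.500.


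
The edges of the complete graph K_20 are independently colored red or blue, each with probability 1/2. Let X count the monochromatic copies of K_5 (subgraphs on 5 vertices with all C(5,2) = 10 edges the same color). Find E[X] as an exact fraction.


Let X = Σ_S X_S over the C(20, 5) = 15504 subsets S of size 5, where X_S = 1 if the K_5 on S is monochromatic.
For a fixed S, the K_5 on S has C(5, 2) = 10 edges. P[all 10 edges red] = (1/2)^10, and likewise for blue, so P[monochromatic] = 2·(1/2)^10 = 2^{1 − 10} = 1/512.
By linearity of expectation: E[X] = C(20, 5) · 2^{1 − 10} = 15504 · 1/512 = 969/32.
Numerically: E[X] ≈ 30.28125.

E[X] = C(20,5)·2^(1−C(5,2)) = 969/32 ≈ 30.28125.


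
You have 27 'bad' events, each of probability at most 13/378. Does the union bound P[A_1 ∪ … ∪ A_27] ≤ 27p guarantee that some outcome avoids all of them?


Union bound: P[∪_{i=1}^{27} A_i] ≤ Σ_i P[A_i] ≤ 27·p = 27·(13/378) = 13/14.
Numerically: 13/14 ≈ 0.9286.
Is 13/14 < 1? YES.
Since P[∪ A_i] ≤ 13/14 < 1, the complement has P[∩ A_i^c] ≥ 1 − 13/14 = 1/14 > 0, so some outcome avoids every A_i.

27·p = 13/14 ≈ 0.9286; existence CERTIFIED by the union bound.


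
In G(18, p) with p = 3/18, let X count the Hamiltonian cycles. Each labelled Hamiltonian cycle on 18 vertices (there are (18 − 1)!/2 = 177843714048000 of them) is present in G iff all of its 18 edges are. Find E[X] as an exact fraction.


K_18 has (18 − 1)!/2 = 177843714048000 labelled Hamiltonian cycles.
For each such Hamiltonian cycle H, let X_H = 1 if all 18 edges of H are present in G. Then P[X_H = 1] = p^{18} = (1/6)^{18} = 1/101559956668416.
By linearity: E[X] = Σ_H E[X_H] = 177843714048000 · p^{18} = 177843714048000 · 1/101559956668416 = 14889875/8503056.
Numerically: E[X] ≈ 1.75.

E[X] = 177843714048000 · (1/6)^{18} = 14889875/8503056 ≈ 1.75.


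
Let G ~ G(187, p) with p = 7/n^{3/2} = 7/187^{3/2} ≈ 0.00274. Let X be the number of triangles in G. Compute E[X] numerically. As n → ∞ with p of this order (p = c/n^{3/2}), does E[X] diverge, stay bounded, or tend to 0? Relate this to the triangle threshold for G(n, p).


Number of potential triangles: C(187, 3) = 1072445.
Each occurs with probability p³ ≈ (0.00274)³ ≈ 2.05119e-08.
By linearity: E[X] = C(187, 3)·p³ ≈ 1072445 · 2.05119e-08 ≈ 0.022.
Since α = 3/2 > 1, p = c/n^{3/2} = o(1/n) is below the triangle threshold p ~ 1/n. Asymptotically E[X] ~ (c³/6)·n^{3(1−α)} = (7³/6)·n^{-1.5} → 0, so by Markov's inequality G has no triangles w.h.p.

E[X] ≈ 0.022; in regime p = Θ(1/n^{3/2}) E[X] tends to 0 (below the triangle threshold p ~ 1/n).


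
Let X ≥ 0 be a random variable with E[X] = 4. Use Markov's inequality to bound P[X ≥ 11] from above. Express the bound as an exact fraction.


μ = E[X] = 4, a = 11.
Markov: P[X ≥ 11] ≤ μ/a = (4)/11 = 4/11.
Numerically: ≈ 0.364.
(Since a = 11 > μ = 4.000, the bound 4/11 is < 1 and informative.)

P[X ≥ 11] ≤ 4/11 ≈ 0.364.


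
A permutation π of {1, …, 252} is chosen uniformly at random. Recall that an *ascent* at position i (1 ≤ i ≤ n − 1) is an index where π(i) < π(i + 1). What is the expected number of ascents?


Write X = Σ X_I over i = 1, …, 251, with X_I the indicator of one ascent.
There are 251 indicators.
For each fixed i, the pair (π(i), π(i+1)) is a uniformly random ordered pair of distinct values from {1, …, 252}; by symmetry P[π(i) < π(i+1)] = 1/2.
By linearity: E[X] = 251 · (1/2) = (252 − 1) · (1/2) = 251/2 ≈ 125.500000.

E[X] = 251/2 = 125.500000.


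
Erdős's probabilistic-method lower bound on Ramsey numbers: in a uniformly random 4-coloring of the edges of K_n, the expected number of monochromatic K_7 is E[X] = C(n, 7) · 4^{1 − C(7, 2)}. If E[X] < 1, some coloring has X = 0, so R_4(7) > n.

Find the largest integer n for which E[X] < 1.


We need C(n, 7) · 4^{1 − 21} < 1, i.e. C(n, 7) < 4^{21 − 1} = 1099511627776.
Check values of n near the boundary:
  n = 177: C(177, 7) = 957664425960; 957664425960 < 1099511627776? YES
  n = 178: C(178, 7) = 996867063280; 996867063280 < 1099511627776? YES
  n = 179: C(179, 7) = 1037437234460; 1037437234460 < 1099511627776? YES
  n = 180: C(180, 7) = 1079414463600; 1079414463600 < 1099511627776? YES
  n = 181: C(181, 7) = 1122839183400; 1122839183400 < 1099511627776? NO
The largest n with C(n, 7) < 1099511627776 is n = 180 (where E[X] = 67463403975/68719476736 ≈ 0.981722). Hence R_4(7) > 180, i.e. R_4(7) ≥ 181.

Largest n = 180; hence R_4(7) > 180.


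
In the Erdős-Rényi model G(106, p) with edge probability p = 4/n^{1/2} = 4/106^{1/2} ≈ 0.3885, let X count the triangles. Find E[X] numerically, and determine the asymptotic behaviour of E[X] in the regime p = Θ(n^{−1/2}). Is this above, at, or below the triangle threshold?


Number of potential triangles: C(106, 3) = 192920.
Each occurs with probability p³ ≈ (0.3885)³ ≈ 5.864367e-02.
By linearity: E[X] = C(106, 3)·p³ ≈ 192920 · 5.864367e-02 ≈ 11313.5377.
Since α = 1/2 < 1, p = c/n^{1/2} ≫ 1/n is above the triangle threshold p ~ 1/n. Asymptotically E[X] ~ (c³/6)·n^{3(1−α)} = (4³/6)·n^{1.5} → ∞; triangles are abundant w.h.p.

E[X] ≈ 11313.5377; in regime p = Θ(1/n^{1/2}) E[X] diverges (above the triangle threshold p ~ 1/n).


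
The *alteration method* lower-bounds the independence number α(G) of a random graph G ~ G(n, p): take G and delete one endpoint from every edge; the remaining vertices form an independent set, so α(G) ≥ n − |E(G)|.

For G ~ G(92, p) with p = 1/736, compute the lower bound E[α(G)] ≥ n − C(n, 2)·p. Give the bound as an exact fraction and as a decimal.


E[|E(G)|] = C(92, 2)·p = 4186 · (1/736) = 91/16.
E[α(G)] ≥ n − E[|E(G)|] = 92 − 91/16 = 1381/16.
Numerically: ≈ 86.312.
(This is only a lower bound; the true E[α(G)] may be larger.)

E[α(G)] ≥ 1381/16 ≈ 86.312.


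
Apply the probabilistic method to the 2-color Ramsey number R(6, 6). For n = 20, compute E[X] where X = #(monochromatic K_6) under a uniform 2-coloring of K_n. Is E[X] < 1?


E[X] = C(20, 6) · 2^{1 − 15} = 38760 · 2^{−14} = 38760/16384.
As a reduced fraction: E[X] = 4845/2048 ≈ 2.365723.
Is E[X] < 1? NO.
Since E[X] ≥ 1, the first-moment bound is inconclusive at n = 20; it does NOT by itself certify R(6, 6) > 20.

E[X] = 4845/2048 ≈ 2.365723; E[X] ≥ 1; first-moment method inconclusive here.


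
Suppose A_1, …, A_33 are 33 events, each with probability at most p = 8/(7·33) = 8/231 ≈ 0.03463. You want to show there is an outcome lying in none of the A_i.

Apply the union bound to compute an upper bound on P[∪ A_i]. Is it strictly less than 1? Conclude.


Union bound: P[∪_{i=1}^{33} A_i] ≤ Σ_i P[A_i] ≤ 33·p = 33·(8/231) = 8/7.
Numerically: 8/7 ≈ 1.14286.
Is 8/7 < 1? NO.
Since the bound 8/7 is ≥ 1, the union bound is uninformative here; it does NOT by itself certify existence.

33·p = 8/7 ≈ 1.14286; existence NOT certified by the union bound.


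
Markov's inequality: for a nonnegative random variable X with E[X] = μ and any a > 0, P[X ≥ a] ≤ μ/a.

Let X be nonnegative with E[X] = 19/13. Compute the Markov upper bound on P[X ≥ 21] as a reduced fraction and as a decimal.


μ = E[X] = 19/13, a = 21.
Markov: P[X ≥ 21] ≤ μ/a = (19/13)/21 = 19/273.
Numerically: ≈ 0.06960.
(Since a = 21 > μ = 1.46154, the bound 19/273 is < 1 and informative.)

P[X ≥ 21] ≤ 19/273 ≈ 0.06960.


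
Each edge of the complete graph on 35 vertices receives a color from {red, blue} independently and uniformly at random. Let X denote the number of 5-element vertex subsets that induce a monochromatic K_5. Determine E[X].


Let X = Σ_S X_S over the C(35, 5) = 324632 subsets S of size 5, where X_S = 1 if the K_5 on S is monochromatic.
For a fixed S, the K_5 on S has C(5, 2) = 10 edges. P[all 10 edges red] = (1/2)^10, and likewise for blue, so P[monochromatic] = 2·(1/2)^10 = 2^{1 − 10} = 1/512.
By linearity of expectation: E[X] = C(35, 5) · 2^{1 − 10} = 324632 · 1/512 = 40579/64.
Numerically: E[X] ≈ 634.047.

E[X] = C(35,5)·2^(1−C(5,2)) = 40579/64 ≈ 634.047.


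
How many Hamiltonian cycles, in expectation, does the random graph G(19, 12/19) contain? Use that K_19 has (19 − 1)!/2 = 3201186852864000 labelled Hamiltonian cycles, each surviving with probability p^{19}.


K_19 has (19 − 1)!/2 = 3201186852864000 labelled Hamiltonian cycles.
For each such Hamiltonian cycle H, let X_H = 1 if all 19 edges of H are present in G. Then P[X_H = 1] = p^{19} = (12/19)^{19} = 319479999370622926848/1978419655660313589123979.
By linearity: E[X] = Σ_H E[X_H] = 3201186852864000 · p^{19} = 3201186852864000 · 319479999370622926848/1978419655660313589123979 = 1022715173738237107931793611292672000/1978419655660313589123979.
Numerically: E[X] ≈ 5.17e+11.

E[X] = 3201186852864000 · (12/19)^{19} = 1022715173738237107931793611292672000/1978419655660313589123979 ≈ 5.17e+11.


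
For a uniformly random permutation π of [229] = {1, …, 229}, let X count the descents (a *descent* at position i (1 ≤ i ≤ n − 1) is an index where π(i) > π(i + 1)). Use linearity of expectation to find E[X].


Write X = Σ X_I over i = 1, …, 228, with X_I the indicator of one descent.
There are 228 indicators.
For each fixed i, the pair (π(i), π(i+1)) is a uniformly random ordered pair of distinct values from {1, …, 229}; by symmetry P[π(i) > π(i+1)] = 1/2.
By linearity: E[X] = 228 · (1/2) = (229 − 1) · (1/2) = 114 ≈ 114.0000.

E[X] = 114 = 114.0000.


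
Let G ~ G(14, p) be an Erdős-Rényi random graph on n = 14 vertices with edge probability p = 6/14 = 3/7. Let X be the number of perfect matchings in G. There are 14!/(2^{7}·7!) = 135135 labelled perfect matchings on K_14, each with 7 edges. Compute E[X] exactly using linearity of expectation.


K_14 has 14!/(2^{7}·7!) = 135135 labelled perfect matchings.
For each such perfect matching H, let X_H = 1 if all 7 edges of H are present in G. Then P[X_H = 1] = p^{7} = (3/7)^{7} = 2187/823543.
Summing the indicators: E[X] = Σ_H E[X_H] = 135135 · p^{7} = 135135 · 2187/823543 = 42220035/117649.
Numerically: E[X] ≈ 358.864.

E[X] = 135135 · (3/7)^{7} = 42220035/117649 ≈ 358.864.


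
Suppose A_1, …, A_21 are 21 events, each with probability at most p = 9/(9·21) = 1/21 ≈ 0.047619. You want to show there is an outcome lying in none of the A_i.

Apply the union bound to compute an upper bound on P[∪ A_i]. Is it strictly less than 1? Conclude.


Union bound: P[∪_{i=1}^{21} A_i] ≤ Σ_i P[A_i] ≤ 21·p = 21·(1/21) = 1.
Numerically: 1 ≈ 1.000000.
Is 1 < 1? NO.
Since the bound 1 is ≥ 1, the union bound is uninformative here; it does NOT by itself certify existence.

21·p = 1 ≈ 1.000000; existence NOT certified by the union bound.


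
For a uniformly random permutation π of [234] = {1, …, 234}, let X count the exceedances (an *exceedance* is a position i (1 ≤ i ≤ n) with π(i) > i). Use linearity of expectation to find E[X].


Write X = Σ_{i=1}^{234} X_i, where X_i = 1_{π(i) > i}.
For each fixed i, π(i) is uniform over {1, …, 234} (marginal of a uniform permutation), so P[π(i) > i] = (n − i)/n. Summing: Σ_{i=1}^{234} (n − i)/n = (0 + 1 + … + 233)/234 = 234(234 − 1)/(2·234) = (234 − 1)/2.
Hence E[X] = Σ_{i=1}^{234} (234 − i)/234 = 233/2 ≈ 116.500.

E[X] = 233/2 = 116.500.


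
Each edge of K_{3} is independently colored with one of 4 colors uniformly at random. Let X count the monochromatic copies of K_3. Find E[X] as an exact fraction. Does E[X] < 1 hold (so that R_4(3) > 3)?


E[X] = C(3, 3) · 4^{1 − 3} = 1 · 4^{−2} = 1/16.
As a reduced fraction: E[X] = 1/16 ≈ 0.0625.
Is E[X] < 1? YES.
Since E[X] < 1, there exists a 4-coloring of K_{3} with no monochromatic K_3; hence R_4(3) > 3.

E[X] = 1/16 ≈ 0.0625; E[X] < 1, so R_4(3) > 3.


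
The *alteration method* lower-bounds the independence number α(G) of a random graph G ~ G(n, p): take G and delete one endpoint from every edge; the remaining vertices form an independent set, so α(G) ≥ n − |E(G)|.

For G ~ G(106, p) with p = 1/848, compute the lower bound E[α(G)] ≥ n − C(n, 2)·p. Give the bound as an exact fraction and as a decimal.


E[|E(G)|] = C(106, 2)·p = 5565 · (1/848) = 105/16.
E[α(G)] ≥ n − E[|E(G)|] = 106 − 105/16 = 1591/16.
Numerically: ≈ 99.4375.
(This is only a lower bound; the true E[α(G)] may be larger.)

E[α(G)] ≥ 1591/16 ≈ 99.4375.


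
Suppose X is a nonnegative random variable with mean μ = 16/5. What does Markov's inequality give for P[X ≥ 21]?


μ = E[X] = 16/5, a = 21.
Markov: P[X ≥ 21] ≤ μ/a = (16/5)/21 = 16/105.
Numerically: ≈ 0.15238.
(Since a = 21 > μ = 3.20000, the bound 16/105 is < 1 and informative.)

P[X ≥ 21] ≤ 16/105 ≈ 0.15238.


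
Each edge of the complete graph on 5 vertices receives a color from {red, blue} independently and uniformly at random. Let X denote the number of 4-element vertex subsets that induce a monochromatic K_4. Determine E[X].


Let X = Σ_S X_S over the C(5, 4) = 5 subsets S of size 4, where X_S = 1 if the K_4 on S is monochromatic.
For a fixed S, the K_4 on S has C(4, 2) = 6 edges. P[all 6 edges red] = (1/2)^6, and likewise for blue, so P[monochromatic] = 2·(1/2)^6 = 2^{1 − 6} = 1/32.
By linearity of expectation: E[X] = C(5, 4) · 2^{1 − 6} = 5 · 1/32 = 5/32.
Numerically: E[X] ≈ 0.156250.

E[X] = C(5,4)·2^(1−C(4,2)) = 5/32 ≈ 0.156250.


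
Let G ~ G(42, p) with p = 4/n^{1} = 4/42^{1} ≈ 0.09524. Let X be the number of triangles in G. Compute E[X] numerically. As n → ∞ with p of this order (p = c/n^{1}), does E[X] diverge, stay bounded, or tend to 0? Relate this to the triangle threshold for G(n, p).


Number of potential triangles: C(42, 3) = 11480.
Each occurs with probability p³ ≈ (0.09524)³ ≈ 8.638376e-04.
By linearity: E[X] = C(42, 3)·p³ ≈ 11480 · 8.638376e-04 ≈ 9.9169.
Here α = 1, so p = 4/n is exactly at the triangle threshold p ~ 1/n. Asymptotically E[X] → c³/6 = 4³/6 = 32/3 ≈ 10.6667, a bounded constant. In this regime the triangle count is asymptotically Poisson(c³/6).

E[X] ≈ 9.9169; in regime p = Θ(1/n^{1}) E[X] stays bounded (at the triangle threshold p ~ 1/n).


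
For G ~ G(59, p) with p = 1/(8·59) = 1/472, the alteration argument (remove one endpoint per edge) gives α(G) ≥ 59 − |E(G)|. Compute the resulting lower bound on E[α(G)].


E[|E(G)|] = C(59, 2)·p = 1711 · (1/472) = 29/8.
E[α(G)] ≥ n − E[|E(G)|] = 59 − 29/8 = 443/8.
Numerically: ≈ 55.3750.
(This is only a lower bound; the true E[α(G)] may be larger.)

E[α(G)] ≥ 443/8 ≈ 55.3750.


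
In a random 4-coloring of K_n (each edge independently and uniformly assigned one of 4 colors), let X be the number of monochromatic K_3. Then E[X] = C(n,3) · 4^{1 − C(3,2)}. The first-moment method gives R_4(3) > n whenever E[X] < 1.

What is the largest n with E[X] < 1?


We need C(n, 3) · 4^{1 − 3} < 1, i.e. C(n, 3) < 4^{3 − 1} = 16.
Check values of n near the boundary:
  n = 3: C(3, 3) = 1; 1 < 16? YES
  n = 4: C(4, 3) = 4; 4 < 16? YES
  n = 5: C(5, 3) = 10; 10 < 16? YES
  n = 6: C(6, 3) = 20; 20 < 16? NO
  n = 7: C(7, 3) = 35; 35 < 16? NO
  n = 8: C(8, 3) = 56; 56 < 16? NO
The largest n with C(n, 3) < 16 is n = 5 (where E[X] = 5/8 ≈ 0.625000). Hence R_4(3) > 5, i.e. R_4(3) ≥ 6.

Largest n = 5; hence R_4(3) > 5.


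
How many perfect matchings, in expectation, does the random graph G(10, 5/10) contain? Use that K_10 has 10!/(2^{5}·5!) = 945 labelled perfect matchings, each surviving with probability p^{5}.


K_10 has 10!/(2^{5}·5!) = 945 labelled perfect matchings.
For each such perfect matching H, let X_H = 1 if all 5 edges of H are present in G. Then P[X_H = 1] = p^{5} = (1/2)^{5} = 1/32.
By linearity of expectation: E[X] = Σ_H E[X_H] = 945 · p^{5} = 945 · 1/32 = 945/32.
Numerically: E[X] ≈ 29.5312.

E[X] = 945 · (1/2)^{5} = 945/32 ≈ 29.5312.


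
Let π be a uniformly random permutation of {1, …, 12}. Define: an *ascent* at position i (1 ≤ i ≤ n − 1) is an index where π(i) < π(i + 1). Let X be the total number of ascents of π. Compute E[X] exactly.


Write X = Σ X_I over i = 1, …, 11, with X_I the indicator of one ascent.
There are 11 indicators.
For each fixed i, the pair (π(i), π(i+1)) is a uniformly random ordered pair of distinct values from {1, …, 12}; by symmetry P[π(i) < π(i+1)] = 1/2.
By linearity: E[X] = 11 · (1/2) = (12 − 1) · (1/2) = 11/2 ≈ 5.5000.

E[X] = 11/2 = 5.5000.


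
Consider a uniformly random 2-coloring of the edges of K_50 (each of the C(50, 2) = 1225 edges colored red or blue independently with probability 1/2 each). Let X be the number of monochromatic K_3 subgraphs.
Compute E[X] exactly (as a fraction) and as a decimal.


Let X = Σ_S X_S over the C(50, 3) = 19600 subsets S of size 3, where X_S = 1 if the K_3 on S is monochromatic.
For a fixed S, the K_3 on S has C(3, 2) = 3 edges. P[all 3 edges red] = (1/2)^3, and likewise for blue, so P[monochromatic] = 2·(1/2)^3 = 2^{1 − 3} = 1/4.
By linearity of expectation: E[X] = C(50, 3) · 2^{1 − 3} = 19600 · 1/4 = 4900.
Numerically: E[X] ≈ 4900.000.

E[X] = C(50,3)·2^(1−C(3,2)) = 4900 ≈ 4900.000.


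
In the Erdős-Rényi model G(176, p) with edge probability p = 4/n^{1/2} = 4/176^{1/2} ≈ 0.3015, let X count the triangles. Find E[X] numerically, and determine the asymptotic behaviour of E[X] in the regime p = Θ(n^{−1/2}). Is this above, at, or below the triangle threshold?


Number of potential triangles: C(176, 3) = 893200.
Each occurs with probability p³ ≈ (0.3015)³ ≈ 2.741012e-02.
By linearity: E[X] = C(176, 3)·p³ ≈ 893200 · 2.741012e-02 ≈ 24482.7212.
Since α = 1/2 < 1, p = c/n^{1/2} ≫ 1/n is above the triangle threshold p ~ 1/n. Asymptotically E[X] ~ (c³/6)·n^{3(1−α)} = (4³/6)·n^{1.5} → ∞; triangles are abundant w.h.p.

E[X] ≈ 24482.7212; in regime p = Θ(1/n^{1/2}) E[X] diverges (above the triangle threshold p ~ 1/n).


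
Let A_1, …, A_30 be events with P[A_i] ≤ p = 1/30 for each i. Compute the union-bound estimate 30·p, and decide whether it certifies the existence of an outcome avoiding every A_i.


Union bound: P[∪_{i=1}^{30} A_i] ≤ Σ_i P[A_i] ≤ 30·p = 30·(1/30) = 1.
Numerically: 1 ≈ 1.0000.
Is 1 < 1? NO.
Since the bound 1 is ≥ 1, the union bound is uninformative here; it does NOT by itself certify existence.

30·p = 1 ≈ 1.0000; existence NOT certified by the union bound.


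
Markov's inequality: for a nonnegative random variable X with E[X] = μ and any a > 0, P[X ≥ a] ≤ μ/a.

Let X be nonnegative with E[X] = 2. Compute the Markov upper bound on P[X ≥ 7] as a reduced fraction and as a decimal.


μ = E[X] = 2, a = 7.
Markov: P[X ≥ 7] ≤ μ/a = (2)/7 = 2/7.
Numerically: ≈ 0.28571.
(Since a = 7 > μ = 2.00000, the bound 2/7 is < 1 and informative.)

P[X ≥ 7] ≤ 2/7 ≈ 0.28571.


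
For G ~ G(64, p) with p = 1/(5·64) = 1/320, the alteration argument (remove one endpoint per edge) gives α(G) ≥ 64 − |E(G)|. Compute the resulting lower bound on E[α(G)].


E[|E(G)|] = C(64, 2)·p = 2016 · (1/320) = 63/10.
E[α(G)] ≥ n − E[|E(G)|] = 64 − 63/10 = 577/10.
Numerically: ≈ 57.700.
(This is only a lower bound; the true E[α(G)] may be larger.)

E[α(G)] ≥ 577/10 ≈ 57.700.


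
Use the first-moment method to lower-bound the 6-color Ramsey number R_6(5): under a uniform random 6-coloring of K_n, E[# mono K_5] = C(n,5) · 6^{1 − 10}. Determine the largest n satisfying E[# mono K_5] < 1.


We need C(n, 5) · 6^{1 − 10} < 1, i.e. C(n, 5) < 6^{10 − 1} = 10077696.
Check values of n near the boundary:
  n = 61: C(61, 5) = 5949147; 5949147 < 10077696? YES
  n = 62: C(62, 5) = 6471002; 6471002 < 10077696? YES
  n = 63: C(63, 5) = 7028847; 7028847 < 10077696? YES
  n = 64: C(64, 5) = 7624512; 7624512 < 10077696? YES
  n = 65: C(65, 5) = 8259888; 8259888 < 10077696? YES
  n = 66: C(66, 5) = 8936928; 8936928 < 10077696? YES
  n = 67: C(67, 5) = 9657648; 9657648 < 10077696? YES
  n = 68: C(68, 5) = 10424128; 10424128 < 10077696? NO
  n = 69: C(69, 5) = 11238513; 11238513 < 10077696? NO
The largest n with C(n, 5) < 10077696 is n = 67 (where E[X] = 67067/69984 ≈ 0.9583190). Hence R_6(5) > 67, i.e. R_6(5) ≥ 68.

Largest n = 67; hence R_6(5) > 67.


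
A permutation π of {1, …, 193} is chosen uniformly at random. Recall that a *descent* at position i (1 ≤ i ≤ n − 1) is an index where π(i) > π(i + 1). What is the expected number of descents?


Write X = Σ X_I over i = 1, …, 192, with X_I the indicator of one descent.
There are 192 indicators.
For each fixed i, the pair (π(i), π(i+1)) is a uniformly random ordered pair of distinct values from {1, …, 193}; by symmetry P[π(i) > π(i+1)] = 1/2.
By linearity: E[X] = 192 · (1/2) = (193 − 1) · (1/2) = 96 ≈ 96.00000.

E[X] = 96 = 96.00000.


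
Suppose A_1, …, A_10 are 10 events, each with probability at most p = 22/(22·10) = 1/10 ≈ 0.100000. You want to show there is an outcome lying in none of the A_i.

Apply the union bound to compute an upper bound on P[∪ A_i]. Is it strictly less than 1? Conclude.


Union bound: P[∪_{i=1}^{10} A_i] ≤ Σ_i P[A_i] ≤ 10·p = 10·(1/10) = 1.
Numerically: 1 ≈ 1.000000.
Is 1 < 1? NO.
Since the bound 1 is ≥ 1, the union bound is uninformative here; it does NOT by itself certify existence.

10·p = 1 ≈ 1.000000; existence NOT certified by the union bound.


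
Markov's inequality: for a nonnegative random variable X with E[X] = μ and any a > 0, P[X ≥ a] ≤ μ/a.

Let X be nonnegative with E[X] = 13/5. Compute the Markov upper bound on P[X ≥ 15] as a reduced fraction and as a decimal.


μ = E[X] = 13/5, a = 15.
Markov: P[X ≥ 15] ≤ μ/a = (13/5)/15 = 13/75.
Numerically: ≈ 0.17333.
(Since a = 15 > μ = 2.60000, the bound 13/75 is < 1 and informative.)

P[X ≥ 15] ≤ 13/75 ≈ 0.17333.


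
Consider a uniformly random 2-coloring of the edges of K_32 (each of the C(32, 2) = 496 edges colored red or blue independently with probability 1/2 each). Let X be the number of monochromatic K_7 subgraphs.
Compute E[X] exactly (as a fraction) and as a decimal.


Let X = Σ_S X_S over the C(32, 7) = 3365856 subsets S of size 7, where X_S = 1 if the K_7 on S is monochromatic.
For a fixed S, the K_7 on S has C(7, 2) = 21 edges. P[all 21 edges red] = (1/2)^21, and likewise for blue, so P[monochromatic] = 2·(1/2)^21 = 2^{1 − 21} = 1/1048576.
Summing: E[X] = C(32, 7) · 2^{1 − 21} = 3365856 · 1/1048576 = 105183/32768.
Numerically: E[X] ≈ 3.20993.

E[X] = C(32,7)·2^(1−C(7,2)) = 105183/32768 ≈ 3.20993.


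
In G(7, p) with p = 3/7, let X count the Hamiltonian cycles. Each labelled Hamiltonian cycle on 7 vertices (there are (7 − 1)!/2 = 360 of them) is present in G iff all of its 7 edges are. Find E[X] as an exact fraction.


K_7 has (7 − 1)!/2 = 360 labelled Hamiltonian cycles.
For each such Hamiltonian cycle H, let X_H = 1 if all 7 edges of H are present in G. Then P[X_H = 1] = p^{7} = (3/7)^{7} = 2187/823543.
Summing the indicators: E[X] = Σ_H E[X_H] = 360 · p^{7} = 360 · 2187/823543 = 787320/823543.
Numerically: E[X] ≈ 0.956016.

E[X] = 360 · (3/7)^{7} = 787320/823543 ≈ 0.956016.


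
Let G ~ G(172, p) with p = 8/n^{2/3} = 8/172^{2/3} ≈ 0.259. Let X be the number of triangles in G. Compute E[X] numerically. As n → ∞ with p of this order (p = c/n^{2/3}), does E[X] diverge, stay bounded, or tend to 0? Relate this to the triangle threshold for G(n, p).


Number of potential triangles: C(172, 3) = 833340.
Each occurs with probability p³ ≈ (0.259)³ ≈ 1.73067e-02.
By linearity: E[X] = C(172, 3)·p³ ≈ 833340 · 1.73067e-02 ≈ 14422.326.
Since α = 2/3 < 1, p = c/n^{2/3} ≫ 1/n is above the triangle threshold p ~ 1/n. Asymptotically E[X] ~ (c³/6)·n^{3(1−α)} = (8³/6)·n^{1} → ∞; triangles are abundant w.h.p.

E[X] ≈ 14422.326; in regime p = Θ(1/n^{2/3}) E[X] diverges (above the triangle threshold p ~ 1/n).


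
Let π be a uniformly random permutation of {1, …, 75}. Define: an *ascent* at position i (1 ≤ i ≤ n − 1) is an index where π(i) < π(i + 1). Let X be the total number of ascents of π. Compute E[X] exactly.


Write X = Σ X_I over i = 1, …, 74, with X_I the indicator of one ascent.
There are 74 indicators.
For each fixed i, the pair (π(i), π(i+1)) is a uniformly random ordered pair of distinct values from {1, …, 75}; by symmetry P[π(i) < π(i+1)] = 1/2.
By linearity: E[X] = 74 · (1/2) = (75 − 1) · (1/2) = 37 ≈ 37.0000.

E[X] = 37 = 37.0000.


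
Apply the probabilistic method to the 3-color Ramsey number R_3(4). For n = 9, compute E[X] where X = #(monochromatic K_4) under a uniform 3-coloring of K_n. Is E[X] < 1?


E[X] = C(9, 4) · 3^{1 − 6} = 126 · 3^{−5} = 126/243.
As a reduced fraction: E[X] = 14/27 ≈ 0.51852.
Is E[X] < 1? YES.
Since E[X] < 1, there exists a 3-coloring of K_{9} with no monochromatic K_4; hence R_3(4) > 9.

E[X] = 14/27 ≈ 0.51852; E[X] < 1, so R_3(4) > 9.


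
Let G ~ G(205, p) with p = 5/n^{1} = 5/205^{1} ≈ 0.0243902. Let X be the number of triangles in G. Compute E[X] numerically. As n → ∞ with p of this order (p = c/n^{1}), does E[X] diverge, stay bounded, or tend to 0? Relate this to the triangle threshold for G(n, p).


Number of potential triangles: C(205, 3) = 1414910.
Each occurs with probability p³ ≈ (0.0243902)³ ≈ 1.45093658e-05.
By linearity: E[X] = C(205, 3)·p³ ≈ 1414910 · 1.45093658e-05 ≈ 20.529447.
Here α = 1, so p = 5/n is exactly at the triangle threshold p ~ 1/n. Asymptotically E[X] → c³/6 = 5³/6 = 125/6 ≈ 20.833333, a bounded constant. In this regime the triangle count is asymptotically Poisson(c³/6).

E[X] ≈ 20.529447; in regime p = Θ(1/n^{1}) E[X] stays bounded (at the triangle threshold p ~ 1/n).


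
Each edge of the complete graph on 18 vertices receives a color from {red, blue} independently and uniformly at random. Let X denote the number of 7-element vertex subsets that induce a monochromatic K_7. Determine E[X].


Let X = Σ_S X_S over the C(18, 7) = 31824 subsets S of size 7, where X_S = 1 if the K_7 on S is monochromatic.
For a fixed S, the K_7 on S has C(7, 2) = 21 edges. P[all 21 edges red] = (1/2)^21, and likewise for blue, so P[monochromatic] = 2·(1/2)^21 = 2^{1 − 21} = 1/1048576.
By linearity: E[X] = C(18, 7) · 2^{1 − 21} = 31824 · 1/1048576 = 1989/65536.
Numerically: E[X] ≈ 0.030.

E[X] = C(18,7)·2^(1−C(7,2)) = 1989/65536 ≈ 0.030.


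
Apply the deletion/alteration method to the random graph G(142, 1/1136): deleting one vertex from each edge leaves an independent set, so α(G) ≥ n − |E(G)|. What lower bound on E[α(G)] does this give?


E[|E(G)|] = C(142, 2)·p = 10011 · (1/1136) = 141/16.
E[α(G)] ≥ n − E[|E(G)|] = 142 − 141/16 = 2131/16.
Numerically: ≈ 133.1875.
(This is only a lower bound; the true E[α(G)] may be larger.)

E[α(G)] ≥ 2131/16 ≈ 133.1875.


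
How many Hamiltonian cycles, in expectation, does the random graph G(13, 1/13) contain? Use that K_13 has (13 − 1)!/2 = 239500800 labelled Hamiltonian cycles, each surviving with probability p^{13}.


K_13 has (13 − 1)!/2 = 239500800 labelled Hamiltonian cycles.
For each such Hamiltonian cycle H, let X_H = 1 if all 13 edges of H are present in G. Then P[X_H = 1] = p^{13} = (1/13)^{13} = 1/302875106592253.
By linearity: E[X] = Σ_H E[X_H] = 239500800 · p^{13} = 239500800 · 1/302875106592253 = 239500800/302875106592253.
Numerically: E[X] ≈ 7.908e-07.

E[X] = 239500800 · (1/13)^{13} = 239500800/302875106592253 ≈ 7.908e-07.


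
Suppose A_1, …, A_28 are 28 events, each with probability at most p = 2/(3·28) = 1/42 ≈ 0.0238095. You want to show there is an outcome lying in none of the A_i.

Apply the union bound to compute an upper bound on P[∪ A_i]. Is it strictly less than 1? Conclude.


Union bound: P[∪_{i=1}^{28} A_i] ≤ Σ_i P[A_i] ≤ 28·p = 28·(1/42) = 2/3.
Numerically: 2/3 ≈ 0.6666667.
Is 2/3 < 1? YES.
Since P[∪ A_i] ≤ 2/3 < 1, the complement has P[∩ A_i^c] ≥ 1 − 2/3 = 1/3 > 0, so some outcome avoids every A_i.

28·p = 2/3 ≈ 0.6666667; existence CERTIFIED by the union bound.


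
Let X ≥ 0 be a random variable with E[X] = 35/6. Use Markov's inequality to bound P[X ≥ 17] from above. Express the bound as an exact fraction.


μ = E[X] = 35/6, a = 17.
Markov: P[X ≥ 17] ≤ μ/a = (35/6)/17 = 35/102.
Numerically: ≈ 0.343137.
(Since a = 17 > μ = 5.833333, the bound 35/102 is < 1 and informative.)

P[X ≥ 17] ≤ 35/102 ≈ 0.343137.


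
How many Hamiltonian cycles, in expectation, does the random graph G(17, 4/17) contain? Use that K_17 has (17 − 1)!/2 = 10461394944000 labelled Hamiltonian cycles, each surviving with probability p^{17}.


K_17 has (17 − 1)!/2 = 10461394944000 labelled Hamiltonian cycles.
For each such Hamiltonian cycle H, let X_H = 1 if all 17 edges of H are present in G. Then P[X_H = 1] = p^{17} = (4/17)^{17} = 17179869184/827240261886336764177.
By linearity: E[X] = Σ_H E[X_H] = 10461394944000 · p^{17} = 10461394944000 · 17179869184/827240261886336764177 = 179725396620079005696000/827240261886336764177.
Numerically: E[X] ≈ 217.

E[X] = 10461394944000 · (4/17)^{17} = 179725396620079005696000/827240261886336764177 ≈ 217.


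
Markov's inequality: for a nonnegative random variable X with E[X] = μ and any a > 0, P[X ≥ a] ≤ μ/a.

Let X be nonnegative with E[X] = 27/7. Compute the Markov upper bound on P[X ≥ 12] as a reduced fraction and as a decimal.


μ = E[X] = 27/7, a = 12.
Markov: P[X ≥ 12] ≤ μ/a = (27/7)/12 = 9/28.
Numerically: ≈ 0.3214.
(Since a = 12 > μ = 3.8571, the bound 9/28 is < 1 and informative.)

P[X ≥ 12] ≤ 9/28 ≈ 0.3214.


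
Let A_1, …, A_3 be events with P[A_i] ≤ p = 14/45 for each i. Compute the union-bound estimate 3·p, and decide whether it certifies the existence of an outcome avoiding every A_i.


Union bound: P[∪_{i=1}^{3} A_i] ≤ Σ_i P[A_i] ≤ 3·p = 3·(14/45) = 14/15.
Numerically: 14/15 ≈ 0.9333333.
Is 14/15 < 1? YES.
Since P[∪ A_i] ≤ 14/15 < 1, the complement has P[∩ A_i^c] ≥ 1 − 14/15 = 1/15 > 0, so some outcome avoids every A_i.

3·p = 14/15 ≈ 0.9333333; existence CERTIFIED by the union bound.


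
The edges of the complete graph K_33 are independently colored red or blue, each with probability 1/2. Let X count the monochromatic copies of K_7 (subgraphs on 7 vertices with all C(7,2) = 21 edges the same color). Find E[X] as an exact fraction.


Let X = Σ_S X_S over the C(33, 7) = 4272048 subsets S of size 7, where X_S = 1 if the K_7 on S is monochromatic.
For a fixed S, the K_7 on S has C(7, 2) = 21 edges. P[all 21 edges red] = (1/2)^21, and likewise for blue, so P[monochromatic] = 2·(1/2)^21 = 2^{1 − 21} = 1/1048576.
By linearity: E[X] = C(33, 7) · 2^{1 − 21} = 4272048 · 1/1048576 = 267003/65536.
Numerically: E[X] ≈ 4.074.

E[X] = C(33,7)·2^(1−C(7,2)) = 267003/65536 ≈ 4.074.


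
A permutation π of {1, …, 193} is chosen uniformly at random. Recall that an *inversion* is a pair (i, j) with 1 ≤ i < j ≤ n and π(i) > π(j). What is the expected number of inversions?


Write X = Σ X_I over the C(193, 2) = 18528 pairs i < j, with X_I the indicator of one inversion.
There are 18528 indicators.
For each fixed pair i < j, the values π(i) and π(j) are two distinct elements of {1, …, 193} in uniformly random order; by symmetry P[π(i) > π(j)] = 1/2.
By linearity: E[X] = 18528 · (1/2) = C(193, 2) · (1/2) = 18528/2 = 9264 ≈ 9264.00000.

E[X] = 9264 = 9264.00000.


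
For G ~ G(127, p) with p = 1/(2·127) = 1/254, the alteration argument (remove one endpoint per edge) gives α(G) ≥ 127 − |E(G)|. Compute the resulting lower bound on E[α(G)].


E[|E(G)|] = C(127, 2)·p = 8001 · (1/254) = 63/2.
E[α(G)] ≥ n − E[|E(G)|] = 127 − 63/2 = 191/2.
Numerically: ≈ 95.50000.
(This is only a lower bound; the true E[α(G)] may be larger.)

E[α(G)] ≥ 191/2 ≈ 95.50000.


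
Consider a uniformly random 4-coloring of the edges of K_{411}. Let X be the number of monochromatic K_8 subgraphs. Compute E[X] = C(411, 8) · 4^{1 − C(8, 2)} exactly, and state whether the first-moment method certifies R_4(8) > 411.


E[X] = C(411, 8) · 4^{1 − 28} = 18855821462126715 · 4^{−27} = 18855821462126715/18014398509481984.
As a reduced fraction: E[X] = 18855821462126715/18014398509481984 ≈ 1.04671.
Is E[X] < 1? NO.
Since E[X] ≥ 1, the first-moment bound is inconclusive at n = 411; it does NOT by itself certify R_4(8) > 411.

E[X] = 18855821462126715/18014398509481984 ≈ 1.04671; E[X] ≥ 1; first-moment method inconclusive here.
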